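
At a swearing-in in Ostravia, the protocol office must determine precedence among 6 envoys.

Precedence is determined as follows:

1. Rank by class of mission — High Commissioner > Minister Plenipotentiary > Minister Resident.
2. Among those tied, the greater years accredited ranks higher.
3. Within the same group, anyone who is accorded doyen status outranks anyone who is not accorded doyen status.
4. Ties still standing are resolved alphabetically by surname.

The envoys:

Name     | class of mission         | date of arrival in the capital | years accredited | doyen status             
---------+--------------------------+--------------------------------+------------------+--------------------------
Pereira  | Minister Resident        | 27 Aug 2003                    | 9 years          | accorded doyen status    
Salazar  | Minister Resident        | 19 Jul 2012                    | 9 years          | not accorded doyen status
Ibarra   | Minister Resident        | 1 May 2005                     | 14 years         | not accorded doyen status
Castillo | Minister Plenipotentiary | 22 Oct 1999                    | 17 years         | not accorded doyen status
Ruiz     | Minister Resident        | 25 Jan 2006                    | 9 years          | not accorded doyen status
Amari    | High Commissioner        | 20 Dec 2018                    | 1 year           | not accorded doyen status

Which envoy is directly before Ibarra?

Castillo

By class of mission: Amari (High Commissioner); then Castillo (Minister Plenipotentiary); then Ibarra, Pereira, Ruiz and Salazar (Minister Resident).
Among Ibarra, Pereira, Ruiz and Salazar, by years accredited (higher first): Ibarra (14 years) before Pereira, Ruiz and Salazar (9 years).
Among Pereira, Ruiz and Salazar, accorded doyen status before not accorded doyen status: Pereira (accorded doyen status) before Ruiz and Salazar (not accorded doyen status).
Among Ruiz and Salazar, alphabetically by surname: Ruiz before Salazar.
Order: Amari, Castillo, Ibarra, Pereira, Ruiz, Salazar.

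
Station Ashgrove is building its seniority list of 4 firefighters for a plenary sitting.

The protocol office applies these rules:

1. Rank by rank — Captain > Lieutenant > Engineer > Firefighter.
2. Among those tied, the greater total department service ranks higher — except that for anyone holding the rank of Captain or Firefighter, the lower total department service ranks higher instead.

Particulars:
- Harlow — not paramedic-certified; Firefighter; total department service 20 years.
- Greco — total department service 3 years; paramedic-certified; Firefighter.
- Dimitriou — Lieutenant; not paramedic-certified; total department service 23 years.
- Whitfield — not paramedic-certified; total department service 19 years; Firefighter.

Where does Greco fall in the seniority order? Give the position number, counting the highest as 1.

By rank: Dimitriou (Lieutenant); then Greco, Whitfield and Harlow (Firefighter).
Among Greco, Whitfield and Harlow, by total department service (lower first) (reversed rule for this group): Greco (3 years) before Whitfield (19 years) before Harlow (20 years).
Order: Dimitriou, Greco, Whitfield, Harlow. So position 2.

2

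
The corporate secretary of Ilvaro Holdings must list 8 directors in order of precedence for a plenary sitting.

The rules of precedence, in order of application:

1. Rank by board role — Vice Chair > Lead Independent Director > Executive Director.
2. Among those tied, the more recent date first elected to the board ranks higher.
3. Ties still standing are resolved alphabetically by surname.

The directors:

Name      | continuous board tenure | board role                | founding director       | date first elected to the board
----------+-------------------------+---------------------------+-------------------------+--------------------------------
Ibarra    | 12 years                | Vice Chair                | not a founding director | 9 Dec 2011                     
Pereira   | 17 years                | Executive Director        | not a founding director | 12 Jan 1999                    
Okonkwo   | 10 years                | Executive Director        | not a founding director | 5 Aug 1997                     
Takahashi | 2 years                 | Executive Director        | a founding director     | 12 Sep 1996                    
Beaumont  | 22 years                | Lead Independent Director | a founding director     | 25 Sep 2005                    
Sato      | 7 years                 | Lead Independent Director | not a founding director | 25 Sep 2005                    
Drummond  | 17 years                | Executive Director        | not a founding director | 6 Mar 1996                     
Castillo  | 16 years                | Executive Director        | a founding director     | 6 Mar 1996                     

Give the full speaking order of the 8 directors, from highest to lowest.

Ibarra, Beaumont, Sato, Pereira, Okonkwo, Takahashi, Castillo, Drummond

By board role: Ibarra (Vice Chair); then Beaumont and Sato (Lead Independent Director); then Pereira, Okonkwo, Takahashi, Castillo and Drummond (Executive Director).
Beaumont and Sato both have date first elected to the board 25 Sep 2005, so the next rule applies.
Among Beaumont and Sato, alphabetically by surname: Beaumont before Sato.
Among Pereira, Okonkwo, Takahashi, Castillo and Drummond, by date first elected to the board (later first): Pereira (12 Jan 1999) before Okonkwo (5 Aug 1997) before Takahashi (12 Sep 1996) before Castillo and Drummond (6 Mar 1996).
Among Castillo and Drummond, alphabetically by surname: Castillo before Drummond.
Full order: Ibarra, Beaumont, Sato, Pereira, Okonkwo, Takahashi, Castillo, Drummond.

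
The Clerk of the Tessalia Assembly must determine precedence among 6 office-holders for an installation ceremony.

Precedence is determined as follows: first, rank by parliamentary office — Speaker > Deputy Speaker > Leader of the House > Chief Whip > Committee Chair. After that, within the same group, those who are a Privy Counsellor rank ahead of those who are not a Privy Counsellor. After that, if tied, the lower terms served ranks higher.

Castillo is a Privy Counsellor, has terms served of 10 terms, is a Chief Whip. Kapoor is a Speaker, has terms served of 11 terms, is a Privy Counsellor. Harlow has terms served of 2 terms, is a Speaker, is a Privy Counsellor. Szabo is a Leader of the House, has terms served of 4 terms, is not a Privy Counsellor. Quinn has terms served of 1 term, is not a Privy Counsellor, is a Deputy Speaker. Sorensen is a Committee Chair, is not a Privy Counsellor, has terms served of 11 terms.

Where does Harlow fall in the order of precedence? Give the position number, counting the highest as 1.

1

By parliamentary office: Harlow and Kapoor (Speaker); then Quinn (Deputy Speaker); then Szabo (Leader of the House); then Castillo (Chief Whip); then Sorensen (Committee Chair).
Harlow and Kapoor are each a Privy Counsellor, so the next rule applies.
Among Harlow and Kapoor, by terms served (lower first): Harlow (2 terms) before Kapoor (11 terms).
Order: Harlow, Kapoor, Quinn, Szabo, Castillo, Sorensen. So position 1.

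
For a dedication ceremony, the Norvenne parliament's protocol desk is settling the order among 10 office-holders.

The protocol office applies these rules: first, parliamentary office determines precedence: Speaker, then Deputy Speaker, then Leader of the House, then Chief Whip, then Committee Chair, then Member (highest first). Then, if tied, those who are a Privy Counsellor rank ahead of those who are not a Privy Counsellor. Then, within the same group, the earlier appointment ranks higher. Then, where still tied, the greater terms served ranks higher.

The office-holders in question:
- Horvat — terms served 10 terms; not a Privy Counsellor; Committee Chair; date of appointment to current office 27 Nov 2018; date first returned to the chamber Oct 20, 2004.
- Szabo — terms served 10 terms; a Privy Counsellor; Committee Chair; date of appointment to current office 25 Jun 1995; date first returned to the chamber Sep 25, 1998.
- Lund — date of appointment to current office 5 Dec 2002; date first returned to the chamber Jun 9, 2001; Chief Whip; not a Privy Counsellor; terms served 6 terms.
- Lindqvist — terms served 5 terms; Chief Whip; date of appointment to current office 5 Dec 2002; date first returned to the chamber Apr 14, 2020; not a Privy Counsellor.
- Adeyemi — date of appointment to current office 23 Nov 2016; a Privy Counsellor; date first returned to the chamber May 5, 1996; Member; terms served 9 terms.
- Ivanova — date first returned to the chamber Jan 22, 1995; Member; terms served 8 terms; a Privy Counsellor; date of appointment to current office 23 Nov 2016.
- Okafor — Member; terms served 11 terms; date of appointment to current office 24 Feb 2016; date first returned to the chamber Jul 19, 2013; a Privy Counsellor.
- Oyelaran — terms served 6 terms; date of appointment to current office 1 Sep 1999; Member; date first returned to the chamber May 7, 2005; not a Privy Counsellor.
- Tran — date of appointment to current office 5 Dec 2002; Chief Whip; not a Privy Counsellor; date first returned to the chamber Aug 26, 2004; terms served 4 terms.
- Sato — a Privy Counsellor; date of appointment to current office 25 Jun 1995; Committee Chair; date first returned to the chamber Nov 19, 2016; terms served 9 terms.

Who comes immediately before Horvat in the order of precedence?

Sato

By parliamentary office: Lund, Lindqvist and Tran (Chief Whip); then Szabo, Sato and Horvat (Committee Chair); then Okafor, Adeyemi, Ivanova and Oyelaran (Member).
Lund, Lindqvist and Tran are each not a Privy Counsellor, so the next rule applies.
Lund, Lindqvist and Tran all have date of appointment to current office 5 Dec 2002, so the next rule applies.
Among Lund, Lindqvist and Tran, by terms served (higher first): Lund (6 terms) before Lindqvist (5 terms) before Tran (4 terms).
Among Szabo, Sato and Horvat, a Privy Counsellor before not a Privy Counsellor: Szabo and Sato (a Privy Counsellor) before Horvat (not a Privy Counsellor).
Szabo and Sato both have date of appointment to current office 25 Jun 1995, so the next rule applies.
Among Szabo and Sato, by terms served (higher first): Szabo (10 terms) before Sato (9 terms).
Among Okafor, Adeyemi, Ivanova and Oyelaran, a Privy Counsellor before not a Privy Counsellor: Okafor, Adeyemi and Ivanova (a Privy Counsellor) before Oyelaran (not a Privy Counsellor).
Among Okafor, Adeyemi and Ivanova, by date of appointment to current office (earlier first): Okafor (24 Feb 2016) before Adeyemi and Ivanova (23 Nov 2016).
Among Adeyemi and Ivanova, by terms served (higher first): Adeyemi (9 terms) before Ivanova (8 terms).
Order: Lund, Lindqvist, Tran, Szabo, Sato, Horvat, Okafor, Adeyemi, Ivanova, Oyelaran.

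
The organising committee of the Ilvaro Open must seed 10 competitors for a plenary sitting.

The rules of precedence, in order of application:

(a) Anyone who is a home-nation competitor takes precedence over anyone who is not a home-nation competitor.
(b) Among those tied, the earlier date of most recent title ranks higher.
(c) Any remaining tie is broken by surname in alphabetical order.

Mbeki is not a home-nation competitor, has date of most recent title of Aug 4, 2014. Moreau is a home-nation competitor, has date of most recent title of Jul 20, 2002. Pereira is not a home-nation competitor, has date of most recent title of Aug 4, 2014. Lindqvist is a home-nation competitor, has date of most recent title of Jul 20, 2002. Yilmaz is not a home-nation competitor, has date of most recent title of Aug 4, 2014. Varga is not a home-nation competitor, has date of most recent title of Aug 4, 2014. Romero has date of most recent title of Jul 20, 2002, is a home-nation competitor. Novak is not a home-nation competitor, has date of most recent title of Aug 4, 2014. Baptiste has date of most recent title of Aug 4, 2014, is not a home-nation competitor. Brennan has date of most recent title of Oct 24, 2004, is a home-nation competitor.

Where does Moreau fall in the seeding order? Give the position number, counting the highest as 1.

2

By the first rule: Lindqvist, Moreau, Romero and Brennan (each a home-nation competitor); then Baptiste, Mbeki, Novak, Pereira, Varga and Yilmaz (each not a home-nation competitor).
Among Lindqvist, Moreau, Romero and Brennan, by date of most recent title (earlier first): Lindqvist, Moreau and Romero (Jul 20, 2002) before Brennan (Oct 24, 2004).
Among Lindqvist, Moreau and Romero, alphabetically by surname: Lindqvist before Moreau before Romero.
Baptiste, Mbeki, Novak, Pereira, Varga and Yilmaz all have date of most recent title Aug 4, 2014, so the next rule applies.
Among Baptiste, Mbeki, Novak, Pereira, Varga and Yilmaz, alphabetically by surname: Baptiste before Mbeki before Novak before Pereira before Varga before Yilmaz.
Order: Lindqvist, Moreau, Romero, Brennan, Baptiste, Mbeki, Novak, Pereira, Varga, Yilmaz. So position 2.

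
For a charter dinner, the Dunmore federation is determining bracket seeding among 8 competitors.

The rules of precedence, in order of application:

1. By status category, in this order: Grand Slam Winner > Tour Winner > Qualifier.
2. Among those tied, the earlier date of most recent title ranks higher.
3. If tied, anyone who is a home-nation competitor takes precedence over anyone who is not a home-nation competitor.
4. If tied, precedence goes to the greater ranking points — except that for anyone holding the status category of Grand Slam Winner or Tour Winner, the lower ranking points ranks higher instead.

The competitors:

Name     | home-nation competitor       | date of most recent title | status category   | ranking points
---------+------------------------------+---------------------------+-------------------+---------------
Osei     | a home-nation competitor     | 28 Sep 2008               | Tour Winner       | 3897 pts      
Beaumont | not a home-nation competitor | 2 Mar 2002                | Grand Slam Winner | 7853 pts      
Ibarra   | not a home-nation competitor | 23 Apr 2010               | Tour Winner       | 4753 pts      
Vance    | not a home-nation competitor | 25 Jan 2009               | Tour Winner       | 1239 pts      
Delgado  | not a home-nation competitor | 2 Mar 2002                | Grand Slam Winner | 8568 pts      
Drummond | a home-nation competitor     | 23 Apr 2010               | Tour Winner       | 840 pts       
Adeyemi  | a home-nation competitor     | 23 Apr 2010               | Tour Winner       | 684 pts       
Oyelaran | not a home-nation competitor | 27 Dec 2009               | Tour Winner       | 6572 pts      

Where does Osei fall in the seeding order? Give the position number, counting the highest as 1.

By status category: Beaumont and Delgado (Grand Slam Winner); then Osei, Vance, Oyelaran, Adeyemi, Drummond and Ibarra (Tour Winner).
Beaumont and Delgado both have date of most recent title 2 Mar 2002, so the next rule applies.
Beaumont and Delgado are each not a home-nation competitor, so the next rule applies.
Among Beaumont and Delgado, by ranking points (lower first) (reversed rule for this group): Beaumont (7853 pts) before Delgado (8568 pts).
Among Osei, Vance, Oyelaran, Adeyemi, Drummond and Ibarra, by date of most recent title (earlier first): Osei (28 Sep 2008) before Vance (25 Jan 2009) before Oyelaran (27 Dec 2009) before Adeyemi, Drummond and Ibarra (23 Apr 2010).
Among Adeyemi, Drummond and Ibarra, a home-nation competitor before not a home-nation competitor: Adeyemi and Drummond (a home-nation competitor) before Ibarra (not a home-nation competitor).
Among Adeyemi and Drummond, by ranking points (lower first) (reversed rule for this group): Adeyemi (684 pts) before Drummond (840 pts).
Order: Beaumont, Delgado, Osei, Vance, Oyelaran, Adeyemi, Drummond, Ibarra. So position 3.

3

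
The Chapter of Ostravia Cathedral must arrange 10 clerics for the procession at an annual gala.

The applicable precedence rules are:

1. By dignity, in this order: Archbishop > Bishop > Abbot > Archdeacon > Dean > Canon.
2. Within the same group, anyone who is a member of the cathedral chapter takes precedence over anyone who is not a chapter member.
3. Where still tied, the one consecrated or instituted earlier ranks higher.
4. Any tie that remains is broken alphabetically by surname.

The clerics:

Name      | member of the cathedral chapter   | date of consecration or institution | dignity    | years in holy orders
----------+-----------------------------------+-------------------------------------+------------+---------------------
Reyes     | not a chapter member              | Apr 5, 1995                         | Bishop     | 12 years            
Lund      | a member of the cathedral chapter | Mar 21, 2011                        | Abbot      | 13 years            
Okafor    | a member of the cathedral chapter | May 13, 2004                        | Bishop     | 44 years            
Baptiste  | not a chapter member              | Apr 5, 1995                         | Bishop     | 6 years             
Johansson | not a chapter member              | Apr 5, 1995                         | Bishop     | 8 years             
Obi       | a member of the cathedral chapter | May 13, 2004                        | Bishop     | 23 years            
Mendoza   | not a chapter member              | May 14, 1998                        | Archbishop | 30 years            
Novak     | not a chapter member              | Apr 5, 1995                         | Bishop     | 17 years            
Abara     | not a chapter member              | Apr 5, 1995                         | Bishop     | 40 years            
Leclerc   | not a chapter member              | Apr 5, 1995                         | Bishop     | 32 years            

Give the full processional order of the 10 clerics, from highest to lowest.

Mendoza, Obi, Okafor, Abara, Baptiste, Johansson, Leclerc, Novak, Reyes, Lund

By dignity: Mendoza (Archbishop); then Obi, Okafor, Abara, Baptiste, Johansson, Leclerc, Novak and Reyes (Bishop); then Lund (Abbot).
Among Obi, Okafor, Abara, Baptiste, Johansson, Leclerc, Novak and Reyes, a member of the cathedral chapter before not a chapter member: Obi and Okafor (a member of the cathedral chapter) before Abara, Baptiste, Johansson, Leclerc, Novak and Reyes (not a chapter member).
Obi and Okafor both have date of consecration or institution May 13, 2004, so the next rule applies.
Among Obi and Okafor, alphabetically by surname: Obi before Okafor.
Abara, Baptiste, Johansson, Leclerc, Novak and Reyes all have date of consecration or institution Apr 5, 1995, so the next rule applies.
Among Abara, Baptiste, Johansson, Leclerc, Novak and Reyes, alphabetically by surname: Abara before Baptiste before Johansson before Leclerc before Novak before Reyes.
Full order: Mendoza, Obi, Okafor, Abara, Baptiste, Johansson, Leclerc, Novak, Reyes, Lund.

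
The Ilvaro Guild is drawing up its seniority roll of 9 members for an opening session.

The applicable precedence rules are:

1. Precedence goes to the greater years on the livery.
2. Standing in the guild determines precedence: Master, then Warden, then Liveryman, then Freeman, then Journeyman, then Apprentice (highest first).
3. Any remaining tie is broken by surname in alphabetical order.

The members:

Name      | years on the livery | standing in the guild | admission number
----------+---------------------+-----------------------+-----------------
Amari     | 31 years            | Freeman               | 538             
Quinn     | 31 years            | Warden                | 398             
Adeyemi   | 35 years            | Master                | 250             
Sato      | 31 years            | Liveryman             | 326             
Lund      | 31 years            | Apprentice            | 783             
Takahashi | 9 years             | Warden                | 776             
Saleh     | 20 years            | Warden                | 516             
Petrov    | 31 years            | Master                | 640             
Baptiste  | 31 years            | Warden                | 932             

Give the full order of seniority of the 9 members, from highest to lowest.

By years on the livery (higher first): Adeyemi (35 years); then Petrov, Baptiste, Quinn, Sato, Amari and Lund (each 31 years); then Saleh (20 years); then Takahashi (9 years).
Among Petrov, Baptiste, Quinn, Sato, Amari and Lund, by standing in the guild: Petrov (Master) before Baptiste and Quinn (Warden) before Sato (Liveryman) before Amari (Freeman) before Lund (Apprentice).
Among Baptiste and Quinn, alphabetically by surname: Baptiste before Quinn.
Full order: Adeyemi, Petrov, Baptiste, Quinn, Sato, Amari, Lund, Saleh, Takahashi.

Adeyemi, Petrov, Baptiste, Quinn, Sato, Amari, Lund, Saleh, Takahashi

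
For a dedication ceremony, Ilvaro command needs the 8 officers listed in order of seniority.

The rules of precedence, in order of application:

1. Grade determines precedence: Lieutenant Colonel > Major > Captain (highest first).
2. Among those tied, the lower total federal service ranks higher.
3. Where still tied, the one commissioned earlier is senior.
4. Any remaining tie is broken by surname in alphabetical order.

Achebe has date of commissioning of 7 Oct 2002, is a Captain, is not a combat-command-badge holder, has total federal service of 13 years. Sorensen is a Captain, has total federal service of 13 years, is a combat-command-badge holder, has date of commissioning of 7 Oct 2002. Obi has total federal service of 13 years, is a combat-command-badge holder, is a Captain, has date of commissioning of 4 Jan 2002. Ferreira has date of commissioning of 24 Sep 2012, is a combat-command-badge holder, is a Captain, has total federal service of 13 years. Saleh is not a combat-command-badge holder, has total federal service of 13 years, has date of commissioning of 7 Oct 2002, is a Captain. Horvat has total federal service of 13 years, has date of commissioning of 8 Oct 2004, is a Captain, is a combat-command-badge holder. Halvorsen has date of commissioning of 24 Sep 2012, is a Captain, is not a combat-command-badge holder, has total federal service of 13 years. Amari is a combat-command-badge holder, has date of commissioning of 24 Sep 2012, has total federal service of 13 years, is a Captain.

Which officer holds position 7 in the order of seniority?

Ferreira

By grade: Obi, Achebe, Saleh, Sorensen, Horvat, Amari, Ferreira and Halvorsen (Captain).
Obi, Achebe, Saleh, Sorensen, Horvat, Amari, Ferreira and Halvorsen all have total federal service 13 years, so the next rule applies.
Among Obi, Achebe, Saleh, Sorensen, Horvat, Amari, Ferreira and Halvorsen, by date of commissioning (earlier first): Obi (4 Jan 2002) before Achebe, Saleh and Sorensen (7 Oct 2002) before Horvat (8 Oct 2004) before Amari, Ferreira and Halvorsen (24 Sep 2012).
Among Achebe, Saleh and Sorensen, alphabetically by surname: Achebe before Saleh before Sorensen.
Among Amari, Ferreira and Halvorsen, alphabetically by surname: Amari before Ferreira before Halvorsen.
Order: Obi, Achebe, Saleh, Sorensen, Horvat, Amari, Ferreira, Halvorsen.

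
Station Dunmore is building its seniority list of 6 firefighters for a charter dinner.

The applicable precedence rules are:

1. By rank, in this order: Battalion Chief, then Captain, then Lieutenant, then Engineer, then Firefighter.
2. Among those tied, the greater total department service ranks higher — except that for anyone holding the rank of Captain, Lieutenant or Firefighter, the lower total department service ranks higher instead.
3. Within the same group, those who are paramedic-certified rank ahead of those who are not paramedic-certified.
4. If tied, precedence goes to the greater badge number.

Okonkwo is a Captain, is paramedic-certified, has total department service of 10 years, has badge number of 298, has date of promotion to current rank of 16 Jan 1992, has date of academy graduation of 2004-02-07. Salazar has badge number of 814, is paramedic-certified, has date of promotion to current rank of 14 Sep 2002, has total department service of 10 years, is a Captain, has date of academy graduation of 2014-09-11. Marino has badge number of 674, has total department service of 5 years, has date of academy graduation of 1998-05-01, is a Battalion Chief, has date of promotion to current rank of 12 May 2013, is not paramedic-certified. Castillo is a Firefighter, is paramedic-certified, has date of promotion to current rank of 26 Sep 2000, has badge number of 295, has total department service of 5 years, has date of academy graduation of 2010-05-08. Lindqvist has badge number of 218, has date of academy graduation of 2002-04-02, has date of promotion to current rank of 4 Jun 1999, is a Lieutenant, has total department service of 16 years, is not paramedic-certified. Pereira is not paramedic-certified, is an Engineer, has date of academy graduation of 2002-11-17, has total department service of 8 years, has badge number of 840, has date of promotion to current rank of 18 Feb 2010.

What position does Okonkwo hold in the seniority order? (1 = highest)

3

By rank: Marino (Battalion Chief); then Salazar and Okonkwo (Captain); then Lindqvist (Lieutenant); then Pereira (Engineer); then Castillo (Firefighter).
Salazar and Okonkwo both have total department service 10 years, so the next rule applies.
Salazar and Okonkwo are each paramedic-certified, so the next rule applies.
Among Salazar and Okonkwo, by badge number (higher first): Salazar (814) before Okonkwo (298).
Order: Marino, Salazar, Okonkwo, Lindqvist, Pereira, Castillo. So position 3.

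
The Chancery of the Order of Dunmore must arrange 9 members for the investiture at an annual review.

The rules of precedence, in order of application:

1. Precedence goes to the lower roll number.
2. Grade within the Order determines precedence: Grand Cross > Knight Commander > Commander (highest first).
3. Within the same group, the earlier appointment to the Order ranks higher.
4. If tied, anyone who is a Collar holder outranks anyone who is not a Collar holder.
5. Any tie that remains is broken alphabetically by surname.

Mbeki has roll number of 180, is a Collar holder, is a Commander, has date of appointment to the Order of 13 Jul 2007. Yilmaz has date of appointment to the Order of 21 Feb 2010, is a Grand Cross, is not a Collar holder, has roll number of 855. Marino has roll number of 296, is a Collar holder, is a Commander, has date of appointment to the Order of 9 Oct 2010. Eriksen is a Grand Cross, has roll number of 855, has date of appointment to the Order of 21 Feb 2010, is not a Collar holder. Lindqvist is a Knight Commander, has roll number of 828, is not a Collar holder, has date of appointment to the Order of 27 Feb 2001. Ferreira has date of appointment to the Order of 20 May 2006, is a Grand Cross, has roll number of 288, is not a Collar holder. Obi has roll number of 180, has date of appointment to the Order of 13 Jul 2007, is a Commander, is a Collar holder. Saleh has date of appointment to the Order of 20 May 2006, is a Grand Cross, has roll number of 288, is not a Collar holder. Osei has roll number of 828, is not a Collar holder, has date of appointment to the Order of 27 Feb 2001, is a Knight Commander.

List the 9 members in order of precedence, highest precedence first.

Mbeki, Obi, Ferreira, Saleh, Marino, Lindqvist, Osei, Eriksen, Yilmaz

By roll number (lower first): Mbeki and Obi (both 180); then Ferreira and Saleh (both 288); then Marino (296); then Lindqvist and Osei (both 828); then Eriksen and Yilmaz (both 855).
Mbeki and Obi are each Commander, so the next rule applies.
Mbeki and Obi both have date of appointment to the Order 13 Jul 2007, so the next rule applies.
Mbeki and Obi are each a Collar holder, so the next rule applies.
Among Mbeki and Obi, alphabetically by surname: Mbeki before Obi.
Ferreira and Saleh are each Grand Cross, so the next rule applies.
Ferreira and Saleh both have date of appointment to the Order 20 May 2006, so the next rule applies.
Ferreira and Saleh are each not a Collar holder, so the next rule applies.
Among Ferreira and Saleh, alphabetically by surname: Ferreira before Saleh.
Lindqvist and Osei are each Knight Commander, so the next rule applies.
Lindqvist and Osei both have date of appointment to the Order 27 Feb 2001, so the next rule applies.
Lindqvist and Osei are each not a Collar holder, so the next rule applies.
Among Lindqvist and Osei, alphabetically by surname: Lindqvist before Osei.
Eriksen and Yilmaz are each Grand Cross, so the next rule applies.
Eriksen and Yilmaz both have date of appointment to the Order 21 Feb 2010, so the next rule applies.
Eriksen and Yilmaz are each not a Collar holder, so the next rule applies.
Among Eriksen and Yilmaz, alphabetically by surname: Eriksen before Yilmaz.
Full order: Mbeki, Obi, Ferreira, Saleh, Marino, Lindqvist, Osei, Eriksen, Yilmaz.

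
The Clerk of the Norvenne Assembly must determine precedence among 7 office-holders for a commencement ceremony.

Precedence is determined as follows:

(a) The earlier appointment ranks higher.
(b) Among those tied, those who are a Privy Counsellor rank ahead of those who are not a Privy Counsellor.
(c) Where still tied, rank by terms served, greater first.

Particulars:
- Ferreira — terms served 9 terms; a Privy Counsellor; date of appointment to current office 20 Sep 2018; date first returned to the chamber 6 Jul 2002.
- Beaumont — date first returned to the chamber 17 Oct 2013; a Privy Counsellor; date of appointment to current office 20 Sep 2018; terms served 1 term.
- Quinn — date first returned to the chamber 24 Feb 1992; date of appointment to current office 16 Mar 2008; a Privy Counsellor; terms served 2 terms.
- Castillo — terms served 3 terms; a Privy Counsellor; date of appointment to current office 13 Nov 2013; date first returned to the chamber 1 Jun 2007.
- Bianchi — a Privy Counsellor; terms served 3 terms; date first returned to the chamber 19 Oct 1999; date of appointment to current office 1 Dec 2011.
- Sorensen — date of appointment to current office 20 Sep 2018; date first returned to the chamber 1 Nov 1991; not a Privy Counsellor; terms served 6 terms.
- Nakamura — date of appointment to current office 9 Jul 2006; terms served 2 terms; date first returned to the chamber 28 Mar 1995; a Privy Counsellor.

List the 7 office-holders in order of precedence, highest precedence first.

Nakamura, Quinn, Bianchi, Castillo, Ferreira, Beaumont, Sorensen

By date of appointment to current office (earlier first): Nakamura (9 Jul 2006); then Quinn (16 Mar 2008); then Bianchi (1 Dec 2011); then Castillo (13 Nov 2013); then Ferreira, Beaumont and Sorensen (each 20 Sep 2018).
Among Ferreira, Beaumont and Sorensen, a Privy Counsellor before not a Privy Counsellor: Ferreira and Beaumont (a Privy Counsellor) before Sorensen (not a Privy Counsellor).
Among Ferreira and Beaumont, by terms served (higher first): Ferreira (9 terms) before Beaumont (1 term).
Full order: Nakamura, Quinn, Bianchi, Castillo, Ferreira, Beaumont, Sorensen.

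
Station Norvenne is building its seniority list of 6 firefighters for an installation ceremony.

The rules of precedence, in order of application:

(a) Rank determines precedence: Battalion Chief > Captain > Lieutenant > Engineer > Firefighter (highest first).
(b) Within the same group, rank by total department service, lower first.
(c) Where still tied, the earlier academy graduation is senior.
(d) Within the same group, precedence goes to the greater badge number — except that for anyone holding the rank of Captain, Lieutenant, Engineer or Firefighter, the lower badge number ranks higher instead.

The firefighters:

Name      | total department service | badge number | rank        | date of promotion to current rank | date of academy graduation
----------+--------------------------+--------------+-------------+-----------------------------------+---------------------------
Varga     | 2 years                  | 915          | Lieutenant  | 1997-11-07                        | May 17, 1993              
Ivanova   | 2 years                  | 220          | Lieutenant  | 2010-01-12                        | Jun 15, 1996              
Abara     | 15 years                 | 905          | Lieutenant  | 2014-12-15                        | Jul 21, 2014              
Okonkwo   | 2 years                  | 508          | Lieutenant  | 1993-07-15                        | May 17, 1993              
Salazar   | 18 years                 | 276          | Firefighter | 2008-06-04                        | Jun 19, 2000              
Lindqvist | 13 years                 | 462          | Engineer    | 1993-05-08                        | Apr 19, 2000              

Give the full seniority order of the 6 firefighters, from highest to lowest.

Okonkwo, Varga, Ivanova, Abara, Lindqvist, Salazar

By rank: Okonkwo, Varga, Ivanova and Abara (Lieutenant); then Lindqvist (Engineer); then Salazar (Firefighter).
Among Okonkwo, Varga, Ivanova and Abara, by total department service (lower first): Okonkwo, Varga and Ivanova (2 years) before Abara (15 years).
Among Okonkwo, Varga and Ivanova, by date of academy graduation (earlier first): Okonkwo and Varga (May 17, 1993) before Ivanova (Jun 15, 1996).
Among Okonkwo and Varga, by badge number (lower first) (reversed rule for this group): Okonkwo (508) before Varga (915).
Full order: Okonkwo, Varga, Ivanova, Abara, Lindqvist, Salazar.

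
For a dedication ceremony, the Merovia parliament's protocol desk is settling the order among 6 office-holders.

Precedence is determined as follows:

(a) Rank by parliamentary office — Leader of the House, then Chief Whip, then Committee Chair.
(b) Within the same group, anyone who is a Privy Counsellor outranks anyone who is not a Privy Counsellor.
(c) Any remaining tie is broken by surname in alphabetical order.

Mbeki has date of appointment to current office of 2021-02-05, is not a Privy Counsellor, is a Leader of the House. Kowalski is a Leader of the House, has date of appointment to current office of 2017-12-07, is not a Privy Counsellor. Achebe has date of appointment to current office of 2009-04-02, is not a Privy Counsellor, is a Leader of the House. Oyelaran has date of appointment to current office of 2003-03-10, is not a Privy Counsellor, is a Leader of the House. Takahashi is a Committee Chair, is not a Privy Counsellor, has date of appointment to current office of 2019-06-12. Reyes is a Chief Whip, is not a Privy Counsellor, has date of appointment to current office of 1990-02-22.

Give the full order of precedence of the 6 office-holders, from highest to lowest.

By parliamentary office: Achebe, Kowalski, Mbeki and Oyelaran (Leader of the House); then Reyes (Chief Whip); then Takahashi (Committee Chair).
Achebe, Kowalski, Mbeki and Oyelaran are each not a Privy Counsellor, so the next rule applies.
Among Achebe, Kowalski, Mbeki and Oyelaran, alphabetically by surname: Achebe before Kowalski before Mbeki before Oyelaran.
Full order: Achebe, Kowalski, Mbeki, Oyelaran, Reyes, Takahashi.

Achebe, Kowalski, Mbeki, Oyelaran, Reyes, Takahashi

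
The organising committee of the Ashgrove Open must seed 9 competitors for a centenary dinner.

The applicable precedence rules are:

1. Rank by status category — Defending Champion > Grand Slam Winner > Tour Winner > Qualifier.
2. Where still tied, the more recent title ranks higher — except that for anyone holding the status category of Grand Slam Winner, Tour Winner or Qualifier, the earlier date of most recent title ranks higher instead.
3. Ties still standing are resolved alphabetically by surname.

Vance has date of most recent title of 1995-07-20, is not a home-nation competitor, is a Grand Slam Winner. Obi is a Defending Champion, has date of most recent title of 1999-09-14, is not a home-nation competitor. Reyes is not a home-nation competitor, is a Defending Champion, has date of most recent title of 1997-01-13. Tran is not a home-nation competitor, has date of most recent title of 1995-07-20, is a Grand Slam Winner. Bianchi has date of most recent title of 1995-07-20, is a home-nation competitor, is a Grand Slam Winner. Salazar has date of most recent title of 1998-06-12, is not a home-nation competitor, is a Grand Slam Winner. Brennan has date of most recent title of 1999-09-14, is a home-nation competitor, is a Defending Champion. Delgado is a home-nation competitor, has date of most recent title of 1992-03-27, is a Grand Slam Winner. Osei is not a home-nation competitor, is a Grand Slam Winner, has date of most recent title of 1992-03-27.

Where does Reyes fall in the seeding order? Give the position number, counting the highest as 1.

By status category: Brennan, Obi and Reyes (Defending Champion); then Delgado, Osei, Bianchi, Tran, Vance and Salazar (Grand Slam Winner).
Among Brennan, Obi and Reyes, by date of most recent title (later first): Brennan and Obi (1999-09-14) before Reyes (1997-01-13).
Among Brennan and Obi, alphabetically by surname: Brennan before Obi.
Among Delgado, Osei, Bianchi, Tran, Vance and Salazar, by date of most recent title (earlier first) (reversed rule for this group): Delgado and Osei (1992-03-27) before Bianchi, Tran and Vance (1995-07-20) before Salazar (1998-06-12).
Among Delgado and Osei, alphabetically by surname: Delgado before Osei.
Among Bianchi, Tran and Vance, alphabetically by surname: Bianchi before Tran before Vance.
Order: Brennan, Obi, Reyes, Delgado, Osei, Bianchi, Tran, Vance, Salazar. So position 3.

3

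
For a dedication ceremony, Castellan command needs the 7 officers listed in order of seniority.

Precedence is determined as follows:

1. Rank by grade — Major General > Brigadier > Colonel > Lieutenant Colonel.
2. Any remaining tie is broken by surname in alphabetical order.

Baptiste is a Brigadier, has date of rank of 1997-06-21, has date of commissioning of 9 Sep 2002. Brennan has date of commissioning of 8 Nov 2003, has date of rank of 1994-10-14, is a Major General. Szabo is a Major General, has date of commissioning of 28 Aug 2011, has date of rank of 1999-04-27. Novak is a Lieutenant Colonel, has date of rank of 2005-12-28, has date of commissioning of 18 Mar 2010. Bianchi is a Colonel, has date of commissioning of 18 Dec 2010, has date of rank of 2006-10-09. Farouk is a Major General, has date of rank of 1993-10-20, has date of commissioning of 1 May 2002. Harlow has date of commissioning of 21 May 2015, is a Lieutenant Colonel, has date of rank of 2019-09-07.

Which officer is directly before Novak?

Harlow

By grade: Brennan, Farouk and Szabo (Major General); then Baptiste (Brigadier); then Bianchi (Colonel); then Harlow and Novak (Lieutenant Colonel).
Among Brennan, Farouk and Szabo, alphabetically by surname: Brennan before Farouk before Szabo.
Among Harlow and Novak, alphabetically by surname: Harlow before Novak.
Order: Brennan, Farouk, Szabo, Baptiste, Bianchi, Harlow, Novak.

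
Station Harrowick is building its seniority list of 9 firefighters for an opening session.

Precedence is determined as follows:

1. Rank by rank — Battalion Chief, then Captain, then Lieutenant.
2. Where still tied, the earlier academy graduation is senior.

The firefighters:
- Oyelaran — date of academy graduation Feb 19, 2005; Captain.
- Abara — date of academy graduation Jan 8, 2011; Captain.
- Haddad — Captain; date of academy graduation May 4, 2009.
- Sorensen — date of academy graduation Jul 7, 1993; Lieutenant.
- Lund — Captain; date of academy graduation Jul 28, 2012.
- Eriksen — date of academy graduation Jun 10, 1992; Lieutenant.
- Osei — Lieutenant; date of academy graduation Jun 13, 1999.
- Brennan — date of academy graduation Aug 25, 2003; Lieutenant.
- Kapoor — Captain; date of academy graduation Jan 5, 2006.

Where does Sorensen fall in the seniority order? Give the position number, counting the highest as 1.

By rank: Oyelaran, Kapoor, Haddad, Abara and Lund (Captain); then Eriksen, Sorensen, Osei and Brennan (Lieutenant).
Among Oyelaran, Kapoor, Haddad, Abara and Lund, by date of academy graduation (earlier first): Oyelaran (Feb 19, 2005) before Kapoor (Jan 5, 2006) before Haddad (May 4, 2009) before Abara (Jan 8, 2011) before Lund (Jul 28, 2012).
Among Eriksen, Sorensen, Osei and Brennan, by date of academy graduation (earlier first): Eriksen (Jun 10, 1992) before Sorensen (Jul 7, 1993) before Osei (Jun 13, 1999) before Brennan (Aug 25, 2003).
Order: Oyelaran, Kapoor, Haddad, Abara, Lund, Eriksen, Sorensen, Osei, Brennan. So position 7.

7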